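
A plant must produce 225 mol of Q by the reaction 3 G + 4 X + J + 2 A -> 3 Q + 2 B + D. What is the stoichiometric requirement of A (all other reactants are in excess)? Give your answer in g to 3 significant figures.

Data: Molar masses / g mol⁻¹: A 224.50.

n(Q) = 225.0 mol
n(A) = (2/3) × 225.0 = 150.0 mol
mass = 150.0 × 224.50 = 33680 g

33700 g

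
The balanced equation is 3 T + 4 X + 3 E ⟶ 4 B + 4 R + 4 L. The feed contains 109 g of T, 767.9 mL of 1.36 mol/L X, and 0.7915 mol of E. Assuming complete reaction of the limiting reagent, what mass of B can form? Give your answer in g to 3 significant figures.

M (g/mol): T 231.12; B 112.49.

70.7 g

n(T) = 109.0 / 231.12 = 0.4716 mol
n(X) = 1.36 × 767.9/1000 = 1.044 mol
n(E) = 0.7915 mol
n/ν for T = 0.4716/3 = 0.1572
n/ν for X = 1.044/4 = 0.2610
n/ν for E = 0.7915/3 = 0.2638
Smallest n/ν is T → limiting reagent.
n(B) = (4/3) × 0.4716 = 0.6288 mol
mass = 0.6288 × 112.49 = 70.73 g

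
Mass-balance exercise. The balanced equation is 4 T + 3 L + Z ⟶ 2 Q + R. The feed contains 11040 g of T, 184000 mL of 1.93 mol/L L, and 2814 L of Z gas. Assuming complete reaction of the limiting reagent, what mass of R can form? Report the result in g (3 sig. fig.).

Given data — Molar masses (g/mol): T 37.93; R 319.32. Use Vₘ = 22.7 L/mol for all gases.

23200 g

n(T) = 11040 / 37.93 = 291.1 mol
n(L) = 1.93 × 184000/1000 = 355.1 mol
n(Z) = 2814 / 22.7 = 124.0 mol
n/ν for T = 291.1/4 = 72.78
n/ν for L = 355.1/3 = 118.4
n/ν for Z = 124.0/1 = 124.0
Smallest n/ν is T → limiting reagent.
n(R) = (1/4) × 291.1 = 72.78 mol
mass = 72.78 × 319.32 = 23240 g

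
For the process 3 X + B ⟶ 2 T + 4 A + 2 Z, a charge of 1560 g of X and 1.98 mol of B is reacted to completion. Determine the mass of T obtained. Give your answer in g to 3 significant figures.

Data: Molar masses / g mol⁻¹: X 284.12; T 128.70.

471 g

n(X) = 1560 / 284.12 = 5.491 mol
n(B) = 1.980 mol
n/ν → X: 1.830, B: 1.980; X is limiting.
n(T) = (2/3) × 5.491 = 3.661 mol
mass = 3.661 × 128.70 = 471.2 g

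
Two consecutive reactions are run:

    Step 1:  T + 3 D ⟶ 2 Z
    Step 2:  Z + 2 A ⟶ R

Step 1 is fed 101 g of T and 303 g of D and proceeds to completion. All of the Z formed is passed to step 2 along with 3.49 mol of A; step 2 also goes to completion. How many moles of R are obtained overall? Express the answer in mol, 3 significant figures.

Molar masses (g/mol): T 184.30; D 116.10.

Step 1:
n(T) = 101.0 / 184.30 = 0.5480 mol
n(D) = 303.0 / 116.10 = 2.610 mol
n/ν for T = 0.5480/1 = 0.5480
n/ν for D = 2.610/3 = 0.8700
Smallest n/ν is T → limiting reagent.
n(Z) produced = (2/1) × 0.5480 = 1.096 mol
Step 2:
n(Z) available = 1.096 mol
n(A) = 3.490 mol
n/ν for Z = 1.096/1 = 1.096
n/ν for A = 3.490/2 = 1.745
Smallest n/ν is Z → limiting reagent.
n(R) = (1/1) × 1.096 = 1.096 mol

1.10 mol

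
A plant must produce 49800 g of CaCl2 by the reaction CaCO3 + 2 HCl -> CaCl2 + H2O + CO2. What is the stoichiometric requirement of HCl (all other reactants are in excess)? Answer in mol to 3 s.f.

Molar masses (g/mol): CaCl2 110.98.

n(CaCl2) = 49800 / 110.98 = 448.7 mol
n(HCl) = (2/1) × 448.7 = 897.4 mol

897 mol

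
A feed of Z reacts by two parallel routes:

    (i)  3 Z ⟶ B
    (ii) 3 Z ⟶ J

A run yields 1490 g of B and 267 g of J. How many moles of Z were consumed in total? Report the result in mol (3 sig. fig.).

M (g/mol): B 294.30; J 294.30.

17.9 mol

n(B) = 1490 / 294.30 = 5.063 mol
n(J) = 267 / 294.30 = 0.9072 mol
n(Z) via (i) = (3/1)×5.063 = 15.19 mol
n(Z) via (ii) = (3/1)×0.9072 = 2.722 mol
total n(Z) = 15.19 + 2.722 = 17.91 mol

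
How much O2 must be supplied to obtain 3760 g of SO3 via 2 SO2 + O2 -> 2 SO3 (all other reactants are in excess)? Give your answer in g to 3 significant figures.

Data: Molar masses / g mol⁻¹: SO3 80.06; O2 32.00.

751 g

n(SO3) = 3760 / 80.06 = 46.96 mol
n(O2) = (1/2) × 46.96 = 23.48 mol
mass = 23.48 × 32.00 = 751.4 g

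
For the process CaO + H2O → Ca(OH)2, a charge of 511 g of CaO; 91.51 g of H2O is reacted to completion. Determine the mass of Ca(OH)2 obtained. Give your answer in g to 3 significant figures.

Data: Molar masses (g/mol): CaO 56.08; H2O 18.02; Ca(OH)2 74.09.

n(CaO) = 511.0 / 56.08 = 9.112 mol
n(H2O) = 91.51 / 18.02 = 5.078 mol
n/ν for CaO = 9.112/1 = 9.112
n/ν for H2O = 5.078/1 = 5.078
Smallest n/ν is H2O → limiting reagent.
n(Ca(OH)2) = (1/1) × 5.078 = 5.078 mol
mass = 5.078 × 74.09 = 376.2 g

376 g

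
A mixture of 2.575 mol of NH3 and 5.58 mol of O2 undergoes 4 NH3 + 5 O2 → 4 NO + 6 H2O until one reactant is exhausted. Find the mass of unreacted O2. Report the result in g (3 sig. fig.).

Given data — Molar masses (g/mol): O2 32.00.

n(NH3) = 2.575 mol
n(O2) = 5.580 mol
n/ν for NH3 = 2.575/4 = 0.6438
n/ν for O2 = 5.580/5 = 1.116
Smallest n/ν is NH3 → limiting reagent.
O2 consumed = (5/4) × 2.575 = 3.219 mol
O2 remaining = 5.580 − 3.219 = 2.361 mol
mass = 2.361 × 32.00 = 75.55 g

75.6 g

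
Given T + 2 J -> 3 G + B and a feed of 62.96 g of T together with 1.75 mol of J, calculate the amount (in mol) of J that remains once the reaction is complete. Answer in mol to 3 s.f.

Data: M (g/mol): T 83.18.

0.236 mol

n(T) = 62.96 / 83.18 = 0.7569 mol
n(J) = 1.750 mol
n/ν → T: 0.7569, J: 0.8750; T is limiting.
J consumed = (2/1) × 0.7569 = 1.514 mol
J remaining = 1.750 − 1.514 = 0.2360 mol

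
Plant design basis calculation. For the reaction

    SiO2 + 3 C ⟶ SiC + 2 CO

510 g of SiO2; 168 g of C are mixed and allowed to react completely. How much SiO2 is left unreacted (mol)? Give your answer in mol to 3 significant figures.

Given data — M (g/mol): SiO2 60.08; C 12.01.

n(SiO2) = 510.0 / 60.08 = 8.489 mol
n(C) = 168.0 / 12.01 = 13.99 mol
n/ν for SiO2 = 8.489/1 = 8.489
n/ν for C = 13.99/3 = 4.663
Smallest n/ν is C → limiting reagent.
SiO2 consumed = (1/3) × 13.99 = 4.663 mol
SiO2 remaining = 8.489 − 4.663 = 3.826 mol

3.83 mol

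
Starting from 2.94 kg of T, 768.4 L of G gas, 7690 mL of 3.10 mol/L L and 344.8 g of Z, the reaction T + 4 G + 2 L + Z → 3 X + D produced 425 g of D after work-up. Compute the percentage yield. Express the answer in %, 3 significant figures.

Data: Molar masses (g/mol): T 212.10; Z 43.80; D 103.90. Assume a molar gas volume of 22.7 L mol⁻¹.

52.0 %

n(T) = 2.940×1000 / 212.10 = 13.86 mol
n(G) = 768.4 / 22.7 = 33.85 mol
n(L) = 3.10 × 7690/1000 = 23.84 mol
n(Z) = 344.8 / 43.80 = 7.872 mol
n/ν for T = 13.86/1 = 13.86
n/ν for G = 33.85/4 = 8.463
n/ν for L = 23.84/2 = 11.92
n/ν for Z = 7.872/1 = 7.872
Smallest n/ν is Z → limiting reagent.
theoretical n(D) = (1/1) × 7.872 = 7.872 mol → 817.9 g
% yield = 425 / 817.9 × 100 = 51.96 %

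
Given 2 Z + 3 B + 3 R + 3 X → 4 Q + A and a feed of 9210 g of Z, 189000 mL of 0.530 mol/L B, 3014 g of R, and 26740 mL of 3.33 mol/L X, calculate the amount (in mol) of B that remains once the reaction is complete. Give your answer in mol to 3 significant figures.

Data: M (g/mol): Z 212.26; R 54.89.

n(Z) = 9210 / 212.26 = 43.39 mol
n(B) = 0.530 × 189000/1000 = 100.2 mol
n(R) = 3014 / 54.89 = 54.91 mol
n(X) = 3.33 × 26740/1000 = 89.04 mol
n/ν → Z: 21.70, B: 33.40, R: 18.30, X: 29.68; R is limiting.
B consumed = (3/3) × 54.91 = 54.91 mol
B remaining = 100.2 − 54.91 = 45.29 mol

45.3 mol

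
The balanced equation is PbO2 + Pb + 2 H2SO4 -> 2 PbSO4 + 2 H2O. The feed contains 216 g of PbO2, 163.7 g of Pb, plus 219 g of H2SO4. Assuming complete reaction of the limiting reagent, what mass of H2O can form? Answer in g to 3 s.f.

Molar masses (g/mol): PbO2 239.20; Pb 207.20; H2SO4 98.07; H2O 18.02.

n(PbO2) = 216.0 / 239.20 = 0.9030 mol
n(Pb) = 163.7 / 207.20 = 0.7901 mol
n(H2SO4) = 219.0 / 98.07 = 2.233 mol
n/ν for PbO2 = 0.9030/1 = 0.9030
n/ν for Pb = 0.7901/1 = 0.7901
n/ν for H2SO4 = 2.233/2 = 1.117
Smallest n/ν is Pb → limiting reagent.
n(H2O) = (2/1) × 0.7901 = 1.580 mol
mass = 1.580 × 18.02 = 28.47 g

28.5 g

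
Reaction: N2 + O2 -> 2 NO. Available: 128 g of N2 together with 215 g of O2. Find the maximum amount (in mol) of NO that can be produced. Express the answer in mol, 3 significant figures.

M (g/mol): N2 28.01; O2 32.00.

9.14 mol

n(N2) = 128.0 / 28.01 = 4.570 mol
n(O2) = 215.0 / 32.00 = 6.719 mol
n/ν for N2 = 4.570/1 = 4.570
n/ν for O2 = 6.719/1 = 6.719
Smallest n/ν is N2 → limiting reagent.
n(NO) = (2/1) × 4.570 = 9.140 mol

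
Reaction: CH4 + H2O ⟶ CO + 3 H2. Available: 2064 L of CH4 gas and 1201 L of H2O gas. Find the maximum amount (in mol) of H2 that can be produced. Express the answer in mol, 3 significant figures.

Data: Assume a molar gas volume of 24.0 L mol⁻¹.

n(CH4) = 2064 / 24.0 = 86.00 mol
n(H2O) = 1201 / 24.0 = 50.04 mol
n/ν for CH4 = 86.00/1 = 86.00
n/ν for H2O = 50.04/1 = 50.04
Smallest n/ν is H2O → limiting reagent.
n(H2) = (3/1) × 50.04 = 150.1 mol

150 mol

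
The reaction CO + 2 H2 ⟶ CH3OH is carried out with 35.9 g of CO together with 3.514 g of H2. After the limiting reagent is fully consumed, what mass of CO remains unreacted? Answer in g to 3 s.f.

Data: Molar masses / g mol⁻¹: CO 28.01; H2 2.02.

n(CO) = 35.90 / 28.01 = 1.282 mol
n(H2) = 3.514 / 2.02 = 1.740 mol
n/ν for CO = 1.282/1 = 1.282
n/ν for H2 = 1.740/2 = 0.8700
Smallest n/ν is H2 → limiting reagent.
CO consumed = (1/2) × 1.740 = 0.8700 mol
CO remaining = 1.282 − 0.8700 = 0.4120 mol
mass = 0.4120 × 28.01 = 11.54 g

11.5 g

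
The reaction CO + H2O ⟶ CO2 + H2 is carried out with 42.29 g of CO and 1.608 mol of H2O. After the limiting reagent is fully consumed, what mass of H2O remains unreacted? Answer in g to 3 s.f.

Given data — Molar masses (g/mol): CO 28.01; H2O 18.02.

1.77 g

n(CO) = 42.29 / 28.01 = 1.510 mol
n(H2O) = 1.608 mol
n/ν for CO = 1.510/1 = 1.510
n/ν for H2O = 1.608/1 = 1.608
Smallest n/ν is CO → limiting reagent.
H2O consumed = (1/1) × 1.510 = 1.510 mol
H2O remaining = 1.608 − 1.510 = 0.09800 mol
mass = 0.09800 × 18.02 = 1.766 g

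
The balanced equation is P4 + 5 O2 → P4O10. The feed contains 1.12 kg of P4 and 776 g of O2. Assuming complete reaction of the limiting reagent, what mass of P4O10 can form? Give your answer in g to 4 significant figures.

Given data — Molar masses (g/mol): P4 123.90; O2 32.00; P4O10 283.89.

1377 g

n(P4) = 1.120×1000 / 123.90 = 9.040 mol
n(O2) = 776.0 / 32.00 = 24.25 mol
n/ν for P4 = 9.040/1 = 9.040
n/ν for O2 = 24.25/5 = 4.850
Smallest n/ν is O2 → limiting reagent.
n(P4O10) = (1/5) × 24.25 = 4.850 mol
mass = 4.850 × 283.89 = 1377 g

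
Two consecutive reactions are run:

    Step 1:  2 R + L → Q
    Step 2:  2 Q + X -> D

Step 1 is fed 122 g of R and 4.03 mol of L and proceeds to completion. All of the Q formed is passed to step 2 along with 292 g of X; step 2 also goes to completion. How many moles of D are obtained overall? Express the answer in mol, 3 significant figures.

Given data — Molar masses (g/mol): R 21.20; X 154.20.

1.44 mol

Step 1:
n(R) = 122.0 / 21.20 = 5.755 mol
n(L) = 4.030 mol
n/ν for R = 5.755/2 = 2.878
n/ν for L = 4.030/1 = 4.030
Smallest n/ν is R → limiting reagent.
n(Q) produced = (1/2) × 5.755 = 2.878 mol
Step 2:
n(Q) available = 2.878 mol
n(X) = 292.0 / 154.20 = 1.894 mol
n/ν for Q = 2.878/2 = 1.439
n/ν for X = 1.894/1 = 1.894
Smallest n/ν is Q → limiting reagent.
n(D) = (1/2) × 2.878 = 1.439 mol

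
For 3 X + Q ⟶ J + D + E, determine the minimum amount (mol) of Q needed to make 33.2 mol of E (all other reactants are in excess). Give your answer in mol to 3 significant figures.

n(E) = 33.20 mol
n(Q) = (1/1) × 33.20 = 33.20 mol

33.2 mol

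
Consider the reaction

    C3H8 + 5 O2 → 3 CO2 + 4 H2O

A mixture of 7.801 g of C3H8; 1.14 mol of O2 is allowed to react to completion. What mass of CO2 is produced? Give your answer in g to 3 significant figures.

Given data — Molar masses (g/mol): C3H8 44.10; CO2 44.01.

n(C3H8) = 7.801 / 44.10 = 0.1769 mol
n(O2) = 1.140 mol
n/ν for C3H8 = 0.1769/1 = 0.1769
n/ν for O2 = 1.140/5 = 0.2280
Smallest n/ν is C3H8 → limiting reagent.
n(CO2) = (3/1) × 0.1769 = 0.5307 mol
mass = 0.5307 × 44.01 = 23.36 g

23.4 g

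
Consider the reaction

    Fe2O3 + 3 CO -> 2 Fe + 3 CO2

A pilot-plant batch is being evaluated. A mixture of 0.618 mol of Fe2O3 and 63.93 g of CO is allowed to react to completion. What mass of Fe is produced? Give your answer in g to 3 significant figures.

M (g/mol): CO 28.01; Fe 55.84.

69.0 g

n(Fe2O3) = 0.6180 mol
n(CO) = 63.93 / 28.01 = 2.282 mol
n/ν for Fe2O3 = 0.6180/1 = 0.6180
n/ν for CO = 2.282/3 = 0.7607
Smallest n/ν is Fe2O3 → limiting reagent.
n(Fe) = (2/1) × 0.6180 = 1.236 mol
mass = 1.236 × 55.84 = 69.02 g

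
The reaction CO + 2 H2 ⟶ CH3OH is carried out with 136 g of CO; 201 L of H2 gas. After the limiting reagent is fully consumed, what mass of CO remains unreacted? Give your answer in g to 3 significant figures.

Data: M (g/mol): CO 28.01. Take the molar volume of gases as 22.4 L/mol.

10.3 g

n(CO) = 136.0 / 28.01 = 4.855 mol
n(H2) = 201.0 / 22.4 = 8.973 mol
n/ν for CO = 4.855/1 = 4.855
n/ν for H2 = 8.973/2 = 4.487
Smallest n/ν is H2 → limiting reagent.
CO consumed = (1/2) × 8.973 = 4.487 mol
CO remaining = 4.855 − 4.487 = 0.3680 mol
mass = 0.3680 × 28.01 = 10.31 g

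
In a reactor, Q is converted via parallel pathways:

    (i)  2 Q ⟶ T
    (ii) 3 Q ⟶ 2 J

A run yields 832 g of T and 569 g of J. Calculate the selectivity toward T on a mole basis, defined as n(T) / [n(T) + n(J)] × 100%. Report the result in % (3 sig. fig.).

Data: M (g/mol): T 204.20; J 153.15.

52.3 %

n(T) = 832 / 204.20 = 4.074 mol
n(J) = 569 / 153.15 = 3.715 mol
selectivity = 4.074/(4.074+3.715) × 100 = 52.30 %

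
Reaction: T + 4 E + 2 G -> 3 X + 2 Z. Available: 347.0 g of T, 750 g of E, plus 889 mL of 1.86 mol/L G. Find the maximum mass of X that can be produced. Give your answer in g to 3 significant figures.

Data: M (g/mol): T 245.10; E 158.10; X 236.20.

586 g

n(T) = 347.0 / 245.10 = 1.416 mol
n(E) = 750.0 / 158.10 = 4.744 mol
n(G) = 1.86 × 889.0/1000 = 1.654 mol
n/ν for T = 1.416/1 = 1.416
n/ν for E = 4.744/4 = 1.186
n/ν for G = 1.654/2 = 0.8270
Smallest n/ν is G → limiting reagent.
n(X) = (3/2) × 1.654 = 2.481 mol
mass = 2.481 × 236.20 = 586.0 g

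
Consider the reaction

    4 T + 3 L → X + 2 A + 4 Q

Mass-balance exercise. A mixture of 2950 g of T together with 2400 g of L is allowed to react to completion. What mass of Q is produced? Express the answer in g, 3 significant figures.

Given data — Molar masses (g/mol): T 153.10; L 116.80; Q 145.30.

n(T) = 2950 / 153.10 = 19.27 mol
n(L) = 2400 / 116.80 = 20.55 mol
n/ν for T = 19.27/4 = 4.818
n/ν for L = 20.55/3 = 6.850
Smallest n/ν is T → limiting reagent.
n(Q) = (4/4) × 19.27 = 19.27 mol
mass = 19.27 × 145.30 = 2800 g

2800 g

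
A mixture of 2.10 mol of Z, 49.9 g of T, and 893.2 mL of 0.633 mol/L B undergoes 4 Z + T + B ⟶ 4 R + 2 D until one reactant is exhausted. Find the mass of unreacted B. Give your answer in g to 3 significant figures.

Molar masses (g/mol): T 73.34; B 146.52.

n(Z) = 2.100 mol
n(T) = 49.90 / 73.34 = 0.6804 mol
n(B) = 0.633 × 893.2/1000 = 0.5654 mol
n/ν for Z = 2.100/4 = 0.5250
n/ν for T = 0.6804/1 = 0.6804
n/ν for B = 0.5654/1 = 0.5654
Smallest n/ν is Z → limiting reagent.
B consumed = (1/4) × 2.100 = 0.5250 mol
B remaining = 0.5654 − 0.5250 = 0.04040 mol
mass = 0.04040 × 146.52 = 5.919 g

5.92 g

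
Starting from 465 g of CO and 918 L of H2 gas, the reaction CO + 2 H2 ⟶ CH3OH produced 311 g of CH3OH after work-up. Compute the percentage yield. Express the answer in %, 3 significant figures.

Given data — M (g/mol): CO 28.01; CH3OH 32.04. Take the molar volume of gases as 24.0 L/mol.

n(CO) = 465.0 / 28.01 = 16.60 mol
n(H2) = 918.0 / 24.0 = 38.25 mol
n/ν → CO: 16.60, H2: 19.13; CO is limiting.
theoretical n(CH3OH) = (1/1) × 16.60 = 16.60 mol → 531.9 g
% yield = 311 / 531.9 × 100 = 58.47 %

58.5 %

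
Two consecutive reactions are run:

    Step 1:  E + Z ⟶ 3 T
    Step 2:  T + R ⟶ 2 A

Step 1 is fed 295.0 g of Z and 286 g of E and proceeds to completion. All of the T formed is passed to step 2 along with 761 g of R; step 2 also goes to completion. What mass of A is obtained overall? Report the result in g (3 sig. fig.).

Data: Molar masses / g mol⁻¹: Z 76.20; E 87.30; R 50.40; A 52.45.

1030 g

Step 1:
n(Z) = 295.0 / 76.20 = 3.871 mol
n(E) = 286.0 / 87.30 = 3.276 mol
n/ν for Z = 3.871/1 = 3.871
n/ν for E = 3.276/1 = 3.276
Smallest n/ν is E → limiting reagent.
n(T) produced = (3/1) × 3.276 = 9.828 mol
Step 2:
n(T) available = 9.828 mol
n(R) = 761.0 / 50.40 = 15.10 mol
n/ν for T = 9.828/1 = 9.828
n/ν for R = 15.10/1 = 15.10
Smallest n/ν is T → limiting reagent.
n(A) = (2/1) × 9.828 = 19.66 mol
mass = 19.66 × 52.45 = 1031 g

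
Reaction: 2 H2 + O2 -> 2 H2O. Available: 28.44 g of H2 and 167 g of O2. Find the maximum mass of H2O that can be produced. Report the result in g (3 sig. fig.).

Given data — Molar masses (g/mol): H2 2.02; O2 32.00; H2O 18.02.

n(H2) = 28.44 / 2.02 = 14.08 mol
n(O2) = 167.0 / 32.00 = 5.219 mol
n/ν → H2: 7.040, O2: 5.219; O2 is limiting.
n(H2O) = (2/1) × 5.219 = 10.44 mol
mass = 10.44 × 18.02 = 188.1 g

188 g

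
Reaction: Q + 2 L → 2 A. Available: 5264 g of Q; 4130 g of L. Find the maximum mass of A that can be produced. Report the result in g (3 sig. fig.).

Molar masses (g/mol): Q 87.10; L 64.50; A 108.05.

n(Q) = 5264 / 87.10 = 60.44 mol
n(L) = 4130 / 64.50 = 64.03 mol
n/ν for Q = 60.44/1 = 60.44
n/ν for L = 64.03/2 = 32.02
Smallest n/ν is L → limiting reagent.
n(A) = (2/2) × 64.03 = 64.03 mol
mass = 64.03 × 108.05 = 6918 g

6920 g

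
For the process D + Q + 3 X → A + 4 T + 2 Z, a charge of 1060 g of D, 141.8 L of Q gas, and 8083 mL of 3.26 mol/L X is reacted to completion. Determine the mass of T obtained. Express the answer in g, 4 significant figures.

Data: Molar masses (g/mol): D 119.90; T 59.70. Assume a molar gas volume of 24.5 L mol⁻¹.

n(D) = 1060 / 119.90 = 8.841 mol
n(Q) = 141.8 / 24.5 = 5.788 mol
n(X) = 3.26 × 8083/1000 = 26.35 mol
n/ν for D = 8.841/1 = 8.841
n/ν for Q = 5.788/1 = 5.788
n/ν for X = 26.35/3 = 8.783
Smallest n/ν is Q → limiting reagent.
n(T) = (4/1) × 5.788 = 23.15 mol
mass = 23.15 × 59.70 = 1382 g

1382 g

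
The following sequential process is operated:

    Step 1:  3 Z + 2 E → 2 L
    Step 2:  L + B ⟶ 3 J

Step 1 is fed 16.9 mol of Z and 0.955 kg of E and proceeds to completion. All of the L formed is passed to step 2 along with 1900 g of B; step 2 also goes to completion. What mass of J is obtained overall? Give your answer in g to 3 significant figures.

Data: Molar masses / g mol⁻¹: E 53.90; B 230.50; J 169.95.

4200 g

Step 1:
n(Z) = 16.90 mol
n(E) = 0.9550×1000 / 53.90 = 17.72 mol
n/ν → Z: 5.633, E: 8.860; Z is limiting.
n(L) produced = (2/3) × 16.90 = 11.27 mol
Step 2:
n(L) available = 11.27 mol
n(B) = 1900 / 230.50 = 8.243 mol
n/ν → L: 11.27, B: 8.243; B is limiting.
n(J) = (3/1) × 8.243 = 24.73 mol
mass = 24.73 × 169.95 = 4203 g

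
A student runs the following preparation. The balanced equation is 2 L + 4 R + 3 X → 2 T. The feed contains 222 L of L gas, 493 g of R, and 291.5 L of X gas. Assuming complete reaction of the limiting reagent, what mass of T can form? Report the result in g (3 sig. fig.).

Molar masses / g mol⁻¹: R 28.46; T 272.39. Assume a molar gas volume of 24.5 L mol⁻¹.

n(L) = 222.0 / 24.5 = 9.061 mol
n(R) = 493.0 / 28.46 = 17.32 mol
n(X) = 291.5 / 24.5 = 11.90 mol
n/ν for L = 9.061/2 = 4.531
n/ν for R = 17.32/4 = 4.330
n/ν for X = 11.90/3 = 3.967
Smallest n/ν is X → limiting reagent.
n(T) = (2/3) × 11.90 = 7.933 mol
mass = 7.933 × 272.39 = 2161 g

2160 g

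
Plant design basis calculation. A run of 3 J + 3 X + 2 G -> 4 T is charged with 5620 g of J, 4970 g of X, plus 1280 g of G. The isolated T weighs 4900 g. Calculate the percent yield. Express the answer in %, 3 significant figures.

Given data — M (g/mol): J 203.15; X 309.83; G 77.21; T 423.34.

n(J) = 5620 / 203.15 = 27.66 mol
n(X) = 4970 / 309.83 = 16.04 mol
n(G) = 1280 / 77.21 = 16.58 mol
n/ν for J = 27.66/3 = 9.220
n/ν for X = 16.04/3 = 5.347
n/ν for G = 16.58/2 = 8.290
Smallest n/ν is X → limiting reagent.
theoretical n(T) = (4/3) × 16.04 = 21.39 mol → 9055 g
% yield = 4900 / 9055 × 100 = 54.11 %

54.1 %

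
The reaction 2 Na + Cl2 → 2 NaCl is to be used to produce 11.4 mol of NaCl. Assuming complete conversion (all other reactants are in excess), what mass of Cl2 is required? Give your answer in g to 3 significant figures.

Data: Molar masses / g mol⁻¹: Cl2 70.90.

404 g

n(NaCl) = 11.40 mol
n(Cl2) = (1/2) × 11.40 = 5.700 mol
mass = 5.700 × 70.90 = 404.1 g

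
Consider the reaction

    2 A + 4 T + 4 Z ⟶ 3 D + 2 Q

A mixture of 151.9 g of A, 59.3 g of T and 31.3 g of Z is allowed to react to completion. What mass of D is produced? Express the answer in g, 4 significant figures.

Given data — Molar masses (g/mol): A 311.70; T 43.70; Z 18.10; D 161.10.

n(A) = 151.9 / 311.70 = 0.4873 mol
n(T) = 59.30 / 43.70 = 1.357 mol
n(Z) = 31.30 / 18.10 = 1.729 mol
n/ν for A = 0.4873/2 = 0.2437
n/ν for T = 1.357/4 = 0.3393
n/ν for Z = 1.729/4 = 0.4323
Smallest n/ν is A → limiting reagent.
n(D) = (3/2) × 0.4873 = 0.7310 mol
mass = 0.7310 × 161.10 = 117.8 g

117.8 g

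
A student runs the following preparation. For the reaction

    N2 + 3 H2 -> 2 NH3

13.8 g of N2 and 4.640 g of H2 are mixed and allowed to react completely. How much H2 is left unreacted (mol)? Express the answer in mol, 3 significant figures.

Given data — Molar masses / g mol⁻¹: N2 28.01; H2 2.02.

0.819 mol

n(N2) = 13.80 / 28.01 = 0.4927 mol
n(H2) = 4.640 / 2.02 = 2.297 mol
n/ν for N2 = 0.4927/1 = 0.4927
n/ν for H2 = 2.297/3 = 0.7657
Smallest n/ν is N2 → limiting reagent.
H2 consumed = (3/1) × 0.4927 = 1.478 mol
H2 remaining = 2.297 − 1.478 = 0.8190 mol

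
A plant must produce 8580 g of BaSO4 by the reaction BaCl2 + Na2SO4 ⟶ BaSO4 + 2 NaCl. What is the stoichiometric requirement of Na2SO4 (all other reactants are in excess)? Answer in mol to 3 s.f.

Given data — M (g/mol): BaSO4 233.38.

n(BaSO4) = 8580 / 233.38 = 36.76 mol
n(Na2SO4) = (1/1) × 36.76 = 36.76 mol

36.8 mol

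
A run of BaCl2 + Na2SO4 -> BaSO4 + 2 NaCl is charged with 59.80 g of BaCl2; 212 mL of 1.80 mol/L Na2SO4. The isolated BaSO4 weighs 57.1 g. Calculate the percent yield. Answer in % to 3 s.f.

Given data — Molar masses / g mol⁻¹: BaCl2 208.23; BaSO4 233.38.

n(BaCl2) = 59.80 / 208.23 = 0.2872 mol
n(Na2SO4) = 1.80 × 212.0/1000 = 0.3816 mol
n/ν → BaCl2: 0.2872, Na2SO4: 0.3816; BaCl2 is limiting.
theoretical n(BaSO4) = (1/1) × 0.2872 = 0.2872 mol → 67.03 g
% yield = 57.1 / 67.03 × 100 = 85.19 %

85.2 %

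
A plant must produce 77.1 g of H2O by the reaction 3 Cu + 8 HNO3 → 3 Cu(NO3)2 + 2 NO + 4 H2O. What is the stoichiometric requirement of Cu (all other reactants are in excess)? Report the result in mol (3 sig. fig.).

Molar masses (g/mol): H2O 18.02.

3.21 mol

n(H2O) = 77.1 / 18.02 = 4.279 mol
n(Cu) = (3/4) × 4.279 = 3.209 mol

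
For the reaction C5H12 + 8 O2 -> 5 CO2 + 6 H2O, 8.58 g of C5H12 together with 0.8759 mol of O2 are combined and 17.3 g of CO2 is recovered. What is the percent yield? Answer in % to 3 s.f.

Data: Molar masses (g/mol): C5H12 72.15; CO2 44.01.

n(C5H12) = 8.580 / 72.15 = 0.1189 mol
n(O2) = 0.8759 mol
n/ν for C5H12 = 0.1189/1 = 0.1189
n/ν for O2 = 0.8759/8 = 0.1095
Smallest n/ν is O2 → limiting reagent.
theoretical n(CO2) = (5/8) × 0.8759 = 0.5474 mol → 24.09 g
% yield = 17.3 / 24.09 × 100 = 71.81 %

71.8 %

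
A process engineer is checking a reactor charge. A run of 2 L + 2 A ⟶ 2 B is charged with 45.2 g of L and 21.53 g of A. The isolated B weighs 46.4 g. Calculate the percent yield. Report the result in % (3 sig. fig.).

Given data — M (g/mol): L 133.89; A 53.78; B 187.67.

n(L) = 45.20 / 133.89 = 0.3376 mol
n(A) = 21.53 / 53.78 = 0.4003 mol
n/ν for L = 0.3376/2 = 0.1688
n/ν for A = 0.4003/2 = 0.2002
Smallest n/ν is L → limiting reagent.
theoretical n(B) = (2/2) × 0.3376 = 0.3376 mol → 63.36 g
% yield = 46.4 / 63.36 × 100 = 73.23 %

73.2 %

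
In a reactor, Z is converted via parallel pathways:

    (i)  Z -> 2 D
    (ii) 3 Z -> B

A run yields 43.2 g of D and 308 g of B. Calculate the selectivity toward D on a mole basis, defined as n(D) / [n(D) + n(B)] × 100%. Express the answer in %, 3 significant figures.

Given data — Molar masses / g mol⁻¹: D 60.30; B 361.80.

45.7 %

n(D) = 43.2 / 60.30 = 0.7164 mol
n(B) = 308 / 361.80 = 0.8513 mol
selectivity = 0.7164/(0.7164+0.8513) × 100 = 45.70 %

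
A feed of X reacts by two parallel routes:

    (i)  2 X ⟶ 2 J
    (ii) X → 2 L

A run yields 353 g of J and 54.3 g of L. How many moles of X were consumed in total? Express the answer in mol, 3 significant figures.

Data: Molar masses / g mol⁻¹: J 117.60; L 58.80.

3.46 mol

n(J) = 353 / 117.60 = 3.002 mol
n(L) = 54.3 / 58.80 = 0.9235 mol
n(X) via (i) = (2/2)×3.002 = 3.002 mol
n(X) via (ii) = (1/2)×0.9235 = 0.4618 mol
total n(X) = 3.002 + 0.4618 = 3.464 mol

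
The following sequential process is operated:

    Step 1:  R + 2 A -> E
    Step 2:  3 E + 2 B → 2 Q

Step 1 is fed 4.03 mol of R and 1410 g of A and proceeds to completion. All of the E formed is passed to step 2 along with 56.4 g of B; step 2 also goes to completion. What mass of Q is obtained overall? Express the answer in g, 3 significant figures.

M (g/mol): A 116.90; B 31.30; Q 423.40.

763 g

Step 1:
n(R) = 4.030 mol
n(A) = 1410 / 116.90 = 12.06 mol
n/ν → R: 4.030, A: 6.030; R is limiting.
n(E) produced = (1/1) × 4.030 = 4.030 mol
Step 2:
n(E) available = 4.030 mol
n(B) = 56.40 / 31.30 = 1.802 mol
n/ν → E: 1.343, B: 0.9010; B is limiting.
n(Q) = (2/2) × 1.802 = 1.802 mol
mass = 1.802 × 423.40 = 763.0 g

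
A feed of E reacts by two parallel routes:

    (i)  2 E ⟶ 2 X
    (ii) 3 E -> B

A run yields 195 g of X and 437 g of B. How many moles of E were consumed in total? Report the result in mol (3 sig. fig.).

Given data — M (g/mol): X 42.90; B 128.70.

n(X) = 195 / 42.90 = 4.545 mol
n(B) = 437 / 128.70 = 3.395 mol
n(E) via (i) = (2/2)×4.545 = 4.545 mol
n(E) via (ii) = (3/1)×3.395 = 10.19 mol
total n(E) = 4.545 + 10.19 = 14.74 mol

14.7 mol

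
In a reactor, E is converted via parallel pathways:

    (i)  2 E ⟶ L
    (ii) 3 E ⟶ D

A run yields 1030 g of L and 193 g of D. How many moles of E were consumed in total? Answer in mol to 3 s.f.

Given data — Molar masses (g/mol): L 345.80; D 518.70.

7.07 mol

n(L) = 1030 / 345.80 = 2.979 mol
n(D) = 193 / 518.70 = 0.3721 mol
n(E) via (i) = (2/1)×2.979 = 5.958 mol
n(E) via (ii) = (3/1)×0.3721 = 1.116 mol
total n(E) = 5.958 + 1.116 = 7.074 mol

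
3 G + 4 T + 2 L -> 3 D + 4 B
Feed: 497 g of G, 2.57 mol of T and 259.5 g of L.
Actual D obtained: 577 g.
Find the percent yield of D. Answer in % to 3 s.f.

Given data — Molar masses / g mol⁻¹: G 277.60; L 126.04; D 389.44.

82.8 %

n(G) = 497.0 / 277.60 = 1.790 mol
n(T) = 2.570 mol
n(L) = 259.5 / 126.04 = 2.059 mol
n/ν → G: 0.5967, T: 0.6425, L: 1.030; G is limiting.
theoretical n(D) = (3/3) × 1.790 = 1.790 mol → 697.1 g
% yield = 577 / 697.1 × 100 = 82.77 %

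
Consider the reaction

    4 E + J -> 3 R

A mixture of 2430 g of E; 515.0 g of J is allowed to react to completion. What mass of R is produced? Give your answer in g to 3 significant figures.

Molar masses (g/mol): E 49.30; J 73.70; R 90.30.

1890 g

n(E) = 2430 / 49.30 = 49.29 mol
n(J) = 515.0 / 73.70 = 6.988 mol
n/ν for E = 49.29/4 = 12.32
n/ν for J = 6.988/1 = 6.988
Smallest n/ν is J → limiting reagent.
n(R) = (3/1) × 6.988 = 20.96 mol
mass = 20.96 × 90.30 = 1893 g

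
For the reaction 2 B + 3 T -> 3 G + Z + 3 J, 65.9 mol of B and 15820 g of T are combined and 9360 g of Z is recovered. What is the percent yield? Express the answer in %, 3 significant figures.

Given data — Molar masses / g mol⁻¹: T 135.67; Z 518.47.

54.8 %

n(B) = 65.90 mol
n(T) = 15820 / 135.67 = 116.6 mol
n/ν → B: 32.95, T: 38.87; B is limiting.
theoretical n(Z) = (1/2) × 65.90 = 32.95 mol → 17080 g
% yield = 9360 / 17080 × 100 = 54.80 %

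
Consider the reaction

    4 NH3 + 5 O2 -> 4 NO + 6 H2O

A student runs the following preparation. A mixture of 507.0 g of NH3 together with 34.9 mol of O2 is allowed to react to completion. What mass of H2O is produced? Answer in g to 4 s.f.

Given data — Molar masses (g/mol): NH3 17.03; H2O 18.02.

n(NH3) = 507.0 / 17.03 = 29.77 mol
n(O2) = 34.90 mol
n/ν → NH3: 7.443, O2: 6.980; O2 is limiting.
n(H2O) = (6/5) × 34.90 = 41.88 mol
mass = 41.88 × 18.02 = 754.7 g

754.7 g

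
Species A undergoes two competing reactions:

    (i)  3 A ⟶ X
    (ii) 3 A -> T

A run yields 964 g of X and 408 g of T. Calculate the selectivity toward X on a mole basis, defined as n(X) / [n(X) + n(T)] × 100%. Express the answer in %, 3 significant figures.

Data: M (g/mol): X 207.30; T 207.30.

70.3 %

n(X) = 964 / 207.30 = 4.650 mol
n(T) = 408 / 207.30 = 1.968 mol
selectivity = 4.650/(4.650+1.968) × 100 = 70.26 %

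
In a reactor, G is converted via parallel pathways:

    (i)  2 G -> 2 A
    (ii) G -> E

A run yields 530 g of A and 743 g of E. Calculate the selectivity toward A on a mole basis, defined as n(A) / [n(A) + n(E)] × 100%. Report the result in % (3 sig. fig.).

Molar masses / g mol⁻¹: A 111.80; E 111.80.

41.6 %

n(A) = 530 / 111.80 = 4.741 mol
n(E) = 743 / 111.80 = 6.646 mol
selectivity = 4.741/(4.741+6.646) × 100 = 41.64 %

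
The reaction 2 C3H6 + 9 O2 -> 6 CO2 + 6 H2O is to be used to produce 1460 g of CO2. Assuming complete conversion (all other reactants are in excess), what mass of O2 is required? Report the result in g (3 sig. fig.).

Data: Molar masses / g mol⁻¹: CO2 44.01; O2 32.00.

n(CO2) = 1460 / 44.01 = 33.17 mol
n(O2) = (9/6) × 33.17 = 49.76 mol
mass = 49.76 × 32.00 = 1592 g

1590 g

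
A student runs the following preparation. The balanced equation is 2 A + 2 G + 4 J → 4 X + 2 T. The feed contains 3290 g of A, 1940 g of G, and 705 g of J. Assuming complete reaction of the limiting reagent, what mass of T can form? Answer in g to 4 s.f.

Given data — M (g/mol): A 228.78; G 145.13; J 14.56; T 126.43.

n(A) = 3290 / 228.78 = 14.38 mol
n(G) = 1940 / 145.13 = 13.37 mol
n(J) = 705.0 / 14.56 = 48.42 mol
n/ν for A = 14.38/2 = 7.190
n/ν for G = 13.37/2 = 6.685
n/ν for J = 48.42/4 = 12.11
Smallest n/ν is G → limiting reagent.
n(T) = (2/2) × 13.37 = 13.37 mol
mass = 13.37 × 126.43 = 1690 g

1690 g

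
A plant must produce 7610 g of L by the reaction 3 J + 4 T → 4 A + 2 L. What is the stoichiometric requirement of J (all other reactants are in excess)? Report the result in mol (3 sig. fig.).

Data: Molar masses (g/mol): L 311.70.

36.6 mol

n(L) = 7610 / 311.70 = 24.41 mol
n(J) = (3/2) × 24.41 = 36.62 mol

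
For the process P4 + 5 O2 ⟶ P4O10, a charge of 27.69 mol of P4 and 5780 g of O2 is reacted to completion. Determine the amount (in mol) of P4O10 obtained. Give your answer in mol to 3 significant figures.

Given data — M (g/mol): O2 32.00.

n(P4) = 27.69 mol
n(O2) = 5780 / 32.00 = 180.6 mol
n/ν → P4: 27.69, O2: 36.12; P4 is limiting.
n(P4O10) = (1/1) × 27.69 = 27.69 mol

27.7 mol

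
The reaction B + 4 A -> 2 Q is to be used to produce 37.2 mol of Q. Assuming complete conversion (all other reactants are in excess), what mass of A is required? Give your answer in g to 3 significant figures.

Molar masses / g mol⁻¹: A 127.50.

9490 g

n(Q) = 37.20 mol
n(A) = (4/2) × 37.20 = 74.40 mol
mass = 74.40 × 127.50 = 9486 g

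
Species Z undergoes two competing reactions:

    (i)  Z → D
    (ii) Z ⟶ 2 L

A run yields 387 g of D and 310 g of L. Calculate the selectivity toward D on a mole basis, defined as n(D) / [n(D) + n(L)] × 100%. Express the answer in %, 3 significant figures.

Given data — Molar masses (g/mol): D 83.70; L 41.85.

n(D) = 387 / 83.70 = 4.624 mol
n(L) = 310 / 41.85 = 7.407 mol
selectivity = 4.624/(4.624+7.407) × 100 = 38.43 %

38.4 %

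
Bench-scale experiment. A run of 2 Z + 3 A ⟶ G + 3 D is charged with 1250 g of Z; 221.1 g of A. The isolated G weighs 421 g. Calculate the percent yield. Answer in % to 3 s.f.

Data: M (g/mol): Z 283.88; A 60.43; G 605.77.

n(Z) = 1250 / 283.88 = 4.403 mol
n(A) = 221.1 / 60.43 = 3.659 mol
n/ν for Z = 4.403/2 = 2.202
n/ν for A = 3.659/3 = 1.220
Smallest n/ν is A → limiting reagent.
theoretical n(G) = (1/3) × 3.659 = 1.220 mol → 739.0 g
% yield = 421 / 739.0 × 100 = 56.97 %

57.0 %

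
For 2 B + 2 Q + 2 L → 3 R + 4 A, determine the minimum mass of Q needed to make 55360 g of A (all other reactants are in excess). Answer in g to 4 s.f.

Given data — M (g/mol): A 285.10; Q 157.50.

15290 g

n(A) = 55360 / 285.10 = 194.2 mol
n(Q) = (2/4) × 194.2 = 97.10 mol
mass = 97.10 × 157.50 = 15290 g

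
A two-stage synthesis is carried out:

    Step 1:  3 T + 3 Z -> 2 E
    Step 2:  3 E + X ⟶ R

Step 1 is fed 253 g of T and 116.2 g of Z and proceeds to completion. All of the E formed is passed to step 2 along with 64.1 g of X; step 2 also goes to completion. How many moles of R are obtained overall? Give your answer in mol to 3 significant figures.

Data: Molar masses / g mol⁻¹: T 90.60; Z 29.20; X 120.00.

Step 1:
n(T) = 253.0 / 90.60 = 2.792 mol
n(Z) = 116.2 / 29.20 = 3.979 mol
n/ν for T = 2.792/3 = 0.9307
n/ν for Z = 3.979/3 = 1.326
Smallest n/ν is T → limiting reagent.
n(E) produced = (2/3) × 2.792 = 1.861 mol
Step 2:
n(E) available = 1.861 mol
n(X) = 64.10 / 120.00 = 0.5342 mol
n/ν for E = 1.861/3 = 0.6203
n/ν for X = 0.5342/1 = 0.5342
Smallest n/ν is X → limiting reagent.
n(R) = (1/1) × 0.5342 = 0.5342 mol

0.534 mol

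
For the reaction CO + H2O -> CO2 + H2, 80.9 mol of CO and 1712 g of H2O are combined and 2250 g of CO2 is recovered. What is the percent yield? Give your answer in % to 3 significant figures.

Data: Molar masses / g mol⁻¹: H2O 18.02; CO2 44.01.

n(CO) = 80.90 mol
n(H2O) = 1712 / 18.02 = 95.01 mol
n/ν → CO: 80.90, H2O: 95.01; CO is limiting.
theoretical n(CO2) = (1/1) × 80.90 = 80.90 mol → 3560 g
% yield = 2250 / 3560 × 100 = 63.20 %

63.2 %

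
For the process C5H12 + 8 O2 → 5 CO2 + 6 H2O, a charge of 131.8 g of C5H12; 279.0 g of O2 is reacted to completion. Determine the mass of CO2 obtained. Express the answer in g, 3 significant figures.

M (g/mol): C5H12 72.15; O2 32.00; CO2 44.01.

240 g

n(C5H12) = 131.8 / 72.15 = 1.827 mol
n(O2) = 279.0 / 32.00 = 8.719 mol
n/ν for C5H12 = 1.827/1 = 1.827
n/ν for O2 = 8.719/8 = 1.090
Smallest n/ν is O2 → limiting reagent.
n(CO2) = (5/8) × 8.719 = 5.449 mol
mass = 5.449 × 44.01 = 239.8 g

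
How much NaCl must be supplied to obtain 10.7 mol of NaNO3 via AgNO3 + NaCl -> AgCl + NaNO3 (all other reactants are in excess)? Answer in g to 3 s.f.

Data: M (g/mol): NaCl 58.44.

n(NaNO3) = 10.70 mol
n(NaCl) = (1/1) × 10.70 = 10.70 mol
mass = 10.70 × 58.44 = 625.3 g

625 g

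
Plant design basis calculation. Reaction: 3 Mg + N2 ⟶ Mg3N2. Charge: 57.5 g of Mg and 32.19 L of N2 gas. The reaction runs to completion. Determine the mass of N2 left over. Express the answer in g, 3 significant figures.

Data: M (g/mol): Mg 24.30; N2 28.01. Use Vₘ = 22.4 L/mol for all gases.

18.2 g

n(Mg) = 57.50 / 24.30 = 2.366 mol
n(N2) = 32.19 / 22.4 = 1.437 mol
n/ν for Mg = 2.366/3 = 0.7887
n/ν for N2 = 1.437/1 = 1.437
Smallest n/ν is Mg → limiting reagent.
N2 consumed = (1/3) × 2.366 = 0.7887 mol
N2 remaining = 1.437 − 0.7887 = 0.6483 mol
mass = 0.6483 × 28.01 = 18.16 g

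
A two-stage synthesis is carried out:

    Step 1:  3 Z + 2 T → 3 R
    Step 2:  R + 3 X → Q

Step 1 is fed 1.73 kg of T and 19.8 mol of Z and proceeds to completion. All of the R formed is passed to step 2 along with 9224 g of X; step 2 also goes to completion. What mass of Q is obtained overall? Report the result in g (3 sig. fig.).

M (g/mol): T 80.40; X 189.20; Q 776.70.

Step 1:
n(T) = 1.730×1000 / 80.40 = 21.52 mol
n(Z) = 19.80 mol
n/ν → T: 10.76, Z: 6.600; Z is limiting.
n(R) produced = (3/3) × 19.80 = 19.80 mol
Step 2:
n(R) available = 19.80 mol
n(X) = 9224 / 189.20 = 48.75 mol
n/ν → R: 19.80, X: 16.25; X is limiting.
n(Q) = (1/3) × 48.75 = 16.25 mol
mass = 16.25 × 776.70 = 12620 g

12600 g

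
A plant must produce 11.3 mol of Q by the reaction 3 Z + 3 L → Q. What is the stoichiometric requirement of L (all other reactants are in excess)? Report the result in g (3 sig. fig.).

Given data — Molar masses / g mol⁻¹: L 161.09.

n(Q) = 11.30 mol
n(L) = (3/1) × 11.30 = 33.90 mol
mass = 33.90 × 161.09 = 5461 g

5460 g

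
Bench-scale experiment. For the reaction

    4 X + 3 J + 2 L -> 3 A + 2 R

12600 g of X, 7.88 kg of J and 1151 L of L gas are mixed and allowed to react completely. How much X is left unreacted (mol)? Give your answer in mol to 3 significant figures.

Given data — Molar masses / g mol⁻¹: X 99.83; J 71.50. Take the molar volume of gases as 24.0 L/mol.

n(X) = 12600 / 99.83 = 126.2 mol
n(J) = 7.880×1000 / 71.50 = 110.2 mol
n(L) = 1151 / 24.0 = 47.96 mol
n/ν for X = 126.2/4 = 31.55
n/ν for J = 110.2/3 = 36.73
n/ν for L = 47.96/2 = 23.98
Smallest n/ν is L → limiting reagent.
X consumed = (4/2) × 47.96 = 95.92 mol
X remaining = 126.2 − 95.92 = 30.28 mol

30.3 mol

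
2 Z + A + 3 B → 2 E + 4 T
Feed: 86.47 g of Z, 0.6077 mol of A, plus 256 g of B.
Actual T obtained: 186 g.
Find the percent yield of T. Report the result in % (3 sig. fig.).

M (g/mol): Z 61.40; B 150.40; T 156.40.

n(Z) = 86.47 / 61.40 = 1.408 mol
n(A) = 0.6077 mol
n(B) = 256.0 / 150.40 = 1.702 mol
n/ν for Z = 1.408/2 = 0.7040
n/ν for A = 0.6077/1 = 0.6077
n/ν for B = 1.702/3 = 0.5673
Smallest n/ν is B → limiting reagent.
theoretical n(T) = (4/3) × 1.702 = 2.269 mol → 354.9 g
% yield = 186 / 354.9 × 100 = 52.41 %

52.4 %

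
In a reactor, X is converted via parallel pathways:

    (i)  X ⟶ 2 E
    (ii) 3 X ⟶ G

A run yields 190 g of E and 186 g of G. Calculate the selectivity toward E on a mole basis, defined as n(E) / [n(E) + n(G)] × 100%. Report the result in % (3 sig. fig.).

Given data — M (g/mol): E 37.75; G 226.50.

86.0 %

n(E) = 190 / 37.75 = 5.033 mol
n(G) = 186 / 226.50 = 0.8212 mol
selectivity = 5.033/(5.033+0.8212) × 100 = 85.97 %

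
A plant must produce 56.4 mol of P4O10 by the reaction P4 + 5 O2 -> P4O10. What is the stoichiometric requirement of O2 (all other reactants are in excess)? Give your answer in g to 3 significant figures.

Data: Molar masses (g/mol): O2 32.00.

9020 g

n(P4O10) = 56.40 mol
n(O2) = (5/1) × 56.40 = 282.0 mol
mass = 282.0 × 32.00 = 9024 g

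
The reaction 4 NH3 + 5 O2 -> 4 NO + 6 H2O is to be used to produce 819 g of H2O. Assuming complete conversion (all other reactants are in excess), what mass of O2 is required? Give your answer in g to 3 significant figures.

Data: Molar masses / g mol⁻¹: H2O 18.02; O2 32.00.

n(H2O) = 819 / 18.02 = 45.45 mol
n(O2) = (5/6) × 45.45 = 37.88 mol
mass = 37.88 × 32.00 = 1212 g

1210 g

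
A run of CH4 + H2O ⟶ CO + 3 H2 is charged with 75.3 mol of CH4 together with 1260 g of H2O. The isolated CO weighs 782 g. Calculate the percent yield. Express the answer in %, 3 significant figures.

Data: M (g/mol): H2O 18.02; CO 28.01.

39.9 %

n(CH4) = 75.30 mol
n(H2O) = 1260 / 18.02 = 69.92 mol
n/ν for CH4 = 75.30/1 = 75.30
n/ν for H2O = 69.92/1 = 69.92
Smallest n/ν is H2O → limiting reagent.
theoretical n(CO) = (1/1) × 69.92 = 69.92 mol → 1958 g
% yield = 782 / 1958 × 100 = 39.94 %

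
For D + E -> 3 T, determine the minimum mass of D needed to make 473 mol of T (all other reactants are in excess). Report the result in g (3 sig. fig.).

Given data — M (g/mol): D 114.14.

n(T) = 473.0 mol
n(D) = (1/3) × 473.0 = 157.7 mol
mass = 157.7 × 114.14 = 18000 g

18000 g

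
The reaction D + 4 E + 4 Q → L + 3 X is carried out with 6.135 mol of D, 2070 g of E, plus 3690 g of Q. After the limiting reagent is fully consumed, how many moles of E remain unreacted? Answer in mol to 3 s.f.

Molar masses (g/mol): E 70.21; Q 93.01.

4.94 mol

n(D) = 6.135 mol
n(E) = 2070 / 70.21 = 29.48 mol
n(Q) = 3690 / 93.01 = 39.67 mol
n/ν for D = 6.135/1 = 6.135
n/ν for E = 29.48/4 = 7.370
n/ν for Q = 39.67/4 = 9.918
Smallest n/ν is D → limiting reagent.
E consumed = (4/1) × 6.135 = 24.54 mol
E remaining = 29.48 − 24.54 = 4.940 mol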